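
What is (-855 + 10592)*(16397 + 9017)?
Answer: 247456118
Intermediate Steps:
(-855 + 10592)*(16397 + 9017) = 9737*25414 = 247456118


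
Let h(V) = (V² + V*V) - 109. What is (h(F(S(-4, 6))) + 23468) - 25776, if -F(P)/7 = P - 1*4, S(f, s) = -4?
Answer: 3855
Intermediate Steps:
F(P) = 28 - 7*P (F(P) = -7*(P - 1*4) = -7*(P - 4) = -7*(-4 + P) = 28 - 7*P)
h(V) = -109 + 2*V² (h(V) = (V² + V²) - 109 = 2*V² - 109 = -109 + 2*V²)
(h(F(S(-4, 6))) + 23468) - 25776 = ((-109 + 2*(28 - 7*(-4))²) + 23468) - 25776 = ((-109 + 2*(28 + 28)²) + 23468) - 25776 = ((-109 + 2*56²) + 23468) - 25776 = ((-109 + 2*3136) + 23468) - 25776 = ((-109 + 6272) + 23468) - 25776 = (6163 + 23468) - 25776 = 29631 - 25776 = 3855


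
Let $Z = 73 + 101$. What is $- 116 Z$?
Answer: $-20184$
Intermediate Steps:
$Z = 174$
$- 116 Z = \left(-116\right) 174 = -20184$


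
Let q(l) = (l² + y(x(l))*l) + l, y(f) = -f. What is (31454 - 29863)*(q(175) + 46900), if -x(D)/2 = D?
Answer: 221069450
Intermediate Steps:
x(D) = -2*D
q(l) = l + 3*l² (q(l) = (l² + (-(-2)*l)*l) + l = (l² + (2*l)*l) + l = (l² + 2*l²) + l = 3*l² + l = l + 3*l²)
(31454 - 29863)*(q(175) + 46900) = (31454 - 29863)*(175*(1 + 3*175) + 46900) = 1591*(175*(1 + 525) + 46900) = 1591*(175*526 + 46900) = 1591*(92050 + 46900) = 1591*138950 = 221069450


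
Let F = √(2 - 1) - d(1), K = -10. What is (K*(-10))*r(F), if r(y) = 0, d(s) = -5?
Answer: 0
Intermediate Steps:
F = 6 (F = √(2 - 1) - 1*(-5) = √1 + 5 = 1 + 5 = 6)
(K*(-10))*r(F) = -10*(-10)*0 = 100*0 = 0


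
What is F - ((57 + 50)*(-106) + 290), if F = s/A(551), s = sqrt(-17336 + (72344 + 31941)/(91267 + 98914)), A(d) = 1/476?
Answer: 11052 + 476*I*sqrt(627002704999111)/190181 ≈ 11052.0 + 62672.0*I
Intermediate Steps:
A(d) = 1/476
s = I*sqrt(627002704999111)/190181 (s = sqrt(-17336 + 104285/190181) = sqrt(-3296873531/190181) = I*sqrt(627002704999111)/190181 ≈ 131.66*I)
F = 476*I*sqrt(627002704999111)/190181 (F = (I*sqrt(627002704999111)/190181)/(1/476) = (I*sqrt(627002704999111)/190181)*476 = 476*I*sqrt(627002704999111)/190181 ≈ 62672.0*I)
F - ((57 + 50)*(-106) + 290) = 476*I*sqrt(627002704999111)/190181 - ((57 + 50)*(-106) + 290) = 476*I*sqrt(627002704999111)/190181 - (107*(-106) + 290) = 476*I*sqrt(627002704999111)/190181 - (-11342 + 290) = 476*I*sqrt(627002704999111)/190181 - 1*(-11052) = 476*I*sqrt(627002704999111)/190181 + 11052 = 11052 + 476*I*sqrt(627002704999111)/190181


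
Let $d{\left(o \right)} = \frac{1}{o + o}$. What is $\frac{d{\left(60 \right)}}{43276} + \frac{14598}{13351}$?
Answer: $\frac{75809179111}{69333345120} \approx 1.0934$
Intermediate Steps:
$d{\left(o \right)} = \frac{1}{2 o}$
$\frac{d{\left(60 \right)}}{43276} + \frac{14598}{13351} = \frac{\frac{1}{2} \cdot \frac{1}{60}}{43276} + \frac{14598}{13351} = \frac{1}{2} \cdot \frac{1}{60} \cdot \frac{1}{43276} + 14598 \cdot \frac{1}{13351} = \frac{1}{120} \cdot \frac{1}{43276} + \frac{14598}{13351} = \frac{1}{5193120} + \frac{14598}{13351} = \frac{75809179111}{69333345120}$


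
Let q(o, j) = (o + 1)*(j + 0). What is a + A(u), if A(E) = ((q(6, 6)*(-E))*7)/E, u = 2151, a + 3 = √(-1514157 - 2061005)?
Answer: -297 + I*√3575162 ≈ -297.0 + 1890.8*I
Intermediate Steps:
q(o, j) = j*(1 + o) (q(o, j) = (1 + o)*j = j*(1 + o))
a = -3 + I*√3575162 (a = -3 + √(-1514157 - 2061005) = -3 + √(-3575162) = -3 + I*√3575162 ≈ -3.0 + 1890.8*I)
A(E) = -294 (A(E) = (((6*(1 + 6))*(-E))*7)/E = (((6*7)*(-E))*7)/E = ((42*(-E))*7)/E = (-42*E*7)/E = (-294*E)/E = -294)
a + A(u) = (-3 + I*√3575162) - 294 = -297 + I*√3575162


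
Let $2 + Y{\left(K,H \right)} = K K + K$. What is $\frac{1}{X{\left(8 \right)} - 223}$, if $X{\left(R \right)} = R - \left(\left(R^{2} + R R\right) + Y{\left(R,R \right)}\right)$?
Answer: $- \frac{1}{413} \approx -0.0024213$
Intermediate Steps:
$Y{\left(K,H \right)} = -2 + K + K^{2}$ ($Y{\left(K,H \right)} = -2 + \left(K K + K\right) = -2 + \left(K^{2} + K\right) = -2 + \left(K + K^{2}\right) = -2 + K + K^{2}$)
$X{\left(R \right)} = 2 - 3 R^{2}$ ($X{\left(R \right)} = R - \left(\left(R^{2} + R R\right) + \left(-2 + R + R^{2}\right)\right) = R - \left(\left(R^{2} + R^{2}\right) + \left(-2 + R + R^{2}\right)\right) = R - \left(2 R^{2} + \left(-2 + R + R^{2}\right)\right) = R - \left(-2 + R + 3 R^{2}\right) = 2 - 3 R^{2}$)
$\frac{1}{X{\left(8 \right)} - 223} = \frac{1}{\left(2 - 3 \cdot 8^{2}\right) - 223} = \frac{1}{\left(2 - 192\right) - 223} = \frac{1}{-190 - 223} = \frac{1}{-413} = - \frac{1}{413}$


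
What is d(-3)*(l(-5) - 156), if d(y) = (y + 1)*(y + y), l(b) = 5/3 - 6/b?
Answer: -9188/5 ≈ -1837.6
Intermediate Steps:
l(b) = 5/3 - 6/b (l(b) = 5*(⅓) - 6/b = 5/3 - 6/b)
d(y) = 2*y*(1 + y) (d(y) = (1 + y)*(2*y) = 2*y*(1 + y))
d(-3)*(l(-5) - 156) = (2*(-3)*(1 - 3))*((5/3 - 6/(-5)) - 156) = (2*(-3)*(-2))*((5/3 - 6*(-⅕)) - 156) = 12*((5/3 + 6/5) - 156) = 12*(43/15 - 156) = 12*(-2297/15) = -9188/5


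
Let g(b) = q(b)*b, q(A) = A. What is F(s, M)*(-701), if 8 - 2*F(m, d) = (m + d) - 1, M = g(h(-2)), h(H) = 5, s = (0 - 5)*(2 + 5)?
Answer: -13319/2 ≈ -6659.5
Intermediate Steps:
s = -35 (s = -5*7 = -35)
g(b) = b**2 (g(b) = b*b = b**2)
M = 25 (M = 5**2 = 25)
F(m, d) = 9/2 - d/2 - m/2 (F(m, d) = 4 - ((m + d) - 1)/2 = 4 - ((d + m) - 1)/2 = 4 - (-1 + d + m)/2 = 4 + (1/2 - d/2 - m/2) = 9/2 - d/2 - m/2)
F(s, M)*(-701) = (9/2 - 1/2*25 - 1/2*(-35))*(-701) = (9/2 - 25/2 + 35/2)*(-701) = (19/2)*(-701) = -13319/2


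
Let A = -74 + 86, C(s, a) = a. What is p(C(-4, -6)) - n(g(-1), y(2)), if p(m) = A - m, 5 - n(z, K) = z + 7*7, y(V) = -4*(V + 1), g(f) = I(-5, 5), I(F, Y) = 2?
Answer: 64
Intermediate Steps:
g(f) = 2
y(V) = -4 - 4*V (y(V) = -4*(1 + V) = -4 - 4*V)
A = 12
n(z, K) = -44 - z (n(z, K) = 5 - (z + 7*7) = 5 - (z + 49) = 5 - (49 + z) = 5 + (-49 - z) = -44 - z)
p(m) = 12 - m
p(C(-4, -6)) - n(g(-1), y(2)) = (12 - 1*(-6)) - (-44 - 1*2) = (12 + 6) - (-44 - 2) = 18 - 1*(-46) = 18 + 46 = 64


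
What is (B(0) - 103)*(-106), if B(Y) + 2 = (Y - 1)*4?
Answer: 11554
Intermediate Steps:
B(Y) = -6 + 4*Y (B(Y) = -2 + (Y - 1)*4 = -2 + (-1 + Y)*4 = -2 + (-4 + 4*Y) = -6 + 4*Y)
(B(0) - 103)*(-106) = ((-6 + 4*0) - 103)*(-106) = ((-6 + 0) - 103)*(-106) = (-6 - 103)*(-106) = -109*(-106) = 11554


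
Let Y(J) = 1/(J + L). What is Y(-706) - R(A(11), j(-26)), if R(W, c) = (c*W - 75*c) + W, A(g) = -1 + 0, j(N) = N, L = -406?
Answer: -2196201/1112 ≈ -1975.0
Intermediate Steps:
Y(J) = 1/(-406 + J) (Y(J) = 1/(J - 406) = 1/(-406 + J))
A(g) = -1
R(W, c) = W - 75*c + W*c (R(W, c) = (W*c - 75*c) + W = (-75*c + W*c) + W = W - 75*c + W*c)
Y(-706) - R(A(11), j(-26)) = 1/(-406 - 706) - (-1 - 75*(-26) - 1*(-26)) = 1/(-1112) - (-1 + 1950 + 26) = -1/1112 - 1*1975 = -1/1112 - 1975 = -2196201/1112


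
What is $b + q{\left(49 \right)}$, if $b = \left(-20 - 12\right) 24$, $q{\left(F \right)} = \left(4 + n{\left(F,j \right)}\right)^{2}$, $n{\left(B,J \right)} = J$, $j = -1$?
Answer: $-759$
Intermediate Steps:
$q{\left(F \right)} = 9$ ($q{\left(F \right)} = \left(4 - 1\right)^{2} = 3^{2} = 9$)
$b = -768$ ($b = \left(-32\right) 24 = -768$)
$b + q{\left(49 \right)} = -768 + 9 = -759$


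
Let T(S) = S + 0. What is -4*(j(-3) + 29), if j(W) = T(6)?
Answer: -140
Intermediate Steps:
T(S) = S
j(W) = 6
-4*(j(-3) + 29) = -4*(6 + 29) = -4*35 = -140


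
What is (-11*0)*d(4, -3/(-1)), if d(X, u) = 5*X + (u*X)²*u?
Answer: 0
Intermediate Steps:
d(X, u) = 5*X + X²*u³ (d(X, u) = 5*X + (X*u)²*u = 5*X + (X²*u²)*u = 5*X + X²*u³)
(-11*0)*d(4, -3/(-1)) = (-11*0)*(4*(5 + 4*(-3/(-1))³)) = 0*(4*(5 + 4*(-3*(-1))³)) = 0*(4*(5 + 4*3³)) = 0*(4*(5 + 4*27)) = 0*(4*(5 + 108)) = 0*(4*113) = 0*452 = 0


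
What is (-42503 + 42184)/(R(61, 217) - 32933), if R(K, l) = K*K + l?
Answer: 319/28995 ≈ 0.011002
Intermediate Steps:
R(K, l) = l + K**2 (R(K, l) = K**2 + l = l + K**2)
(-42503 + 42184)/(R(61, 217) - 32933) = (-42503 + 42184)/((217 + 61**2) - 32933) = -319/((217 + 3721) - 32933) = -319/(3938 - 32933) = -319/(-28995) = -319*(-1/28995) = 319/28995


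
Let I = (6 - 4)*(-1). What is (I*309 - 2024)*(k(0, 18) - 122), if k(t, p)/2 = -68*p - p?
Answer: 6885052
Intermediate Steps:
I = -2 (I = 2*(-1) = -2)
k(t, p) = -138*p (k(t, p) = 2*(-68*p - p) = 2*(-69*p) = -138*p)
(I*309 - 2024)*(k(0, 18) - 122) = (-2*309 - 2024)*(-138*18 - 122) = (-618 - 2024)*(-2484 - 122) = -2642*(-2606) = 6885052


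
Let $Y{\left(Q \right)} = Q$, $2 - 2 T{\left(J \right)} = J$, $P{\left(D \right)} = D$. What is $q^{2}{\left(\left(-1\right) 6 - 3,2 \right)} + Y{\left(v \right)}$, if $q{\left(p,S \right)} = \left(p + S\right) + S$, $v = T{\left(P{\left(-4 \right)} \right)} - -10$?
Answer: $38$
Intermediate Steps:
$T{\left(J \right)} = 1 - \frac{J}{2}$
$v = 13$ ($v = \left(1 - -2\right) - -10 = \left(1 + 2\right) + 10 = 3 + 10 = 13$)
$q{\left(p,S \right)} = p + 2 S$ ($q{\left(p,S \right)} = \left(S + p\right) + S = p + 2 S$)
$q^{2}{\left(\left(-1\right) 6 - 3,2 \right)} + Y{\left(v \right)} = \left(\left(\left(-1\right) 6 - 3\right) + 2 \cdot 2\right)^{2} + 13 = \left(\left(-6 - 3\right) + 4\right)^{2} + 13 = \left(-9 + 4\right)^{2} + 13 = \left(-5\right)^{2} + 13 = 25 + 13 = 38$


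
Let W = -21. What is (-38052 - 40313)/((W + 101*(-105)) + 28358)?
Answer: -78365/17732 ≈ -4.4194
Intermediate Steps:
(-38052 - 40313)/((W + 101*(-105)) + 28358) = (-38052 - 40313)/((-21 + 101*(-105)) + 28358) = -78365/((-21 - 10605) + 28358) = -78365/(-10626 + 28358) = -78365/17732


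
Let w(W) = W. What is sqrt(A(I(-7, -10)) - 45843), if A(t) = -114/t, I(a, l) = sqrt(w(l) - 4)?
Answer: sqrt(-2246307 + 399*I*sqrt(14))/7 ≈ 0.07115 + 214.11*I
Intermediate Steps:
I(a, l) = sqrt(-4 + l) (I(a, l) = sqrt(l - 4) = sqrt(-4 + l))
sqrt(A(I(-7, -10)) - 45843) = sqrt(-114/sqrt(-4 - 10) - 45843) = sqrt(-114*(-I*sqrt(14)/14) - 45843) = sqrt(-(-57)*I*sqrt(14)/7 - 45843) = sqrt(57*I*sqrt(14)/7 - 45843) = sqrt(-45843 + 57*I*sqrt(14)/7)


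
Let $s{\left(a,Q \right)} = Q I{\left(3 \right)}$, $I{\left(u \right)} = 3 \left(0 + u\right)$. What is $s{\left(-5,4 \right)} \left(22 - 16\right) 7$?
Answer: $1512$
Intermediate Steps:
$I{\left(u \right)} = 3 u$
$s{\left(a,Q \right)} = 9 Q$ ($s{\left(a,Q \right)} = Q 3 \cdot 3 = Q 9 = 9 Q$)
$s{\left(-5,4 \right)} \left(22 - 16\right) 7 = 9 \cdot 4 \left(22 - 16\right) 7 = 36 \cdot 6 \cdot 7 = 216 \cdot 7 = 1512$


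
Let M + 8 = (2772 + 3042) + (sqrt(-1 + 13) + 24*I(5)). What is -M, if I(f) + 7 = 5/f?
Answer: -5662 - 2*sqrt(3) ≈ -5665.5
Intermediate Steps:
I(f) = -7 + 5/f
M = 5662 + 2*sqrt(3) (M = -8 + ((2772 + 3042) + (sqrt(-1 + 13) + 24*(-7 + 5/5))) = -8 + (5814 + (sqrt(12) + 24*(-7 + 5*(1/5)))) = -8 + (5814 + (2*sqrt(3) + 24*(-7 + 1))) = -8 + (5814 + (2*sqrt(3) + 24*(-6))) = -8 + (5814 + (2*sqrt(3) - 144)) = -8 + (5814 + (-144 + 2*sqrt(3))) = -8 + (5670 + 2*sqrt(3)) = 5662 + 2*sqrt(3) ≈ 5665.5)
-M = -(5662 + 2*sqrt(3)) = -5662 - 2*sqrt(3)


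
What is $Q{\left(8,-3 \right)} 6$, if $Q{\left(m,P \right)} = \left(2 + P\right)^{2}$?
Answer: $6$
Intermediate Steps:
$Q{\left(8,-3 \right)} 6 = \left(2 - 3\right)^{2} \cdot 6 = \left(-1\right)^{2} \cdot 6 = 1 \cdot 6 = 6$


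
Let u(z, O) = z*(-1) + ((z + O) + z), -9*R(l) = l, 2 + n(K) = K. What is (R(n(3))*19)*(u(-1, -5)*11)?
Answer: 418/3 ≈ 139.33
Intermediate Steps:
n(K) = -2 + K
R(l) = -l/9
u(z, O) = O + z (u(z, O) = -z + ((O + z) + z) = -z + (O + 2*z) = O + z)
(R(n(3))*19)*(u(-1, -5)*11) = (-(-2 + 3)/9*19)*((-5 - 1)*11) = (-⅑*1*19)*(-6*11) = -⅑*19*(-66) = -19/9*(-66) = 418/3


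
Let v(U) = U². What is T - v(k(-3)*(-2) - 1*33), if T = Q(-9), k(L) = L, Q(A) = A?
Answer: -738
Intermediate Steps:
T = -9
T - v(k(-3)*(-2) - 1*33) = -9 - (-3*(-2) - 1*33)² = -9 - (6 - 33)² = -9 - 1*(-27)² = -9 - 1*729 = -9 - 729 = -738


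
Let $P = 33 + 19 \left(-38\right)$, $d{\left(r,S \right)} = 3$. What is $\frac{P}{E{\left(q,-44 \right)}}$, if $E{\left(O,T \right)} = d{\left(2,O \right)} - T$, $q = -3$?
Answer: $- \frac{689}{47} \approx -14.66$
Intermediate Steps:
$P = -689$ ($P = 33 - 722 = -689$)
$E{\left(O,T \right)} = 3 - T$
$\frac{P}{E{\left(q,-44 \right)}} = - \frac{689}{3 - -44} = - \frac{689}{3 + 44} = - \frac{689}{47}$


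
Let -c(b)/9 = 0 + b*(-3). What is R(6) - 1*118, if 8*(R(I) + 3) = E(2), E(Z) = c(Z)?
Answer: -457/4 ≈ -114.25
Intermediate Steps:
c(b) = 27*b (c(b) = -9*(0 + b*(-3)) = -9*(0 - 3*b) = -(-27)*b = 27*b)
E(Z) = 27*Z
R(I) = 15/4 (R(I) = -3 + (27*2)/8 = -3 + (⅛)*54 = -3 + 27/4 = 15/4)
R(6) - 1*118 = 15/4 - 1*118 = 15/4 - 118 = -457/4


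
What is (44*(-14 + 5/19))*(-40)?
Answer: 459360/19 ≈ 24177.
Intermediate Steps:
(44*(-14 + 5/19))*(-40) = (44*(-261/19))*(-40) = -11484/19*(-40) = 459360/19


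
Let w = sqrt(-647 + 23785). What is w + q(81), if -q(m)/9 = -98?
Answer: 882 + sqrt(23138) ≈ 1034.1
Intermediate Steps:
q(m) = 882 (q(m) = -9*(-98) = 882)
w = sqrt(23138) ≈ 152.11
w + q(81) = sqrt(23138) + 882 = 882 + sqrt(23138)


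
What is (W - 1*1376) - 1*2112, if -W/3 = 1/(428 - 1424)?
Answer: -1158015/332 ≈ -3488.0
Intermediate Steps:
W = 1/332 (W = -3/(428 - 1424) = -3/(-996) = -3*(-1/996) = 1/332 ≈ 0.0030120)
(W - 1*1376) - 1*2112 = (1/332 - 1*1376) - 1*2112 = (1/332 - 1376) - 2112 = -456831/332 - 2112 = -1158015/332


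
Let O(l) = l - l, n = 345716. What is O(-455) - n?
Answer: -345716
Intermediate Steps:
O(l) = 0
O(-455) - n = 0 - 1*345716 = 0 - 345716 = -345716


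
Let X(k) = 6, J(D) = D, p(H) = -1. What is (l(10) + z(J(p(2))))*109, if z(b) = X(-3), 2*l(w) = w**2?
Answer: 6104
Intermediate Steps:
l(w) = w**2/2
z(b) = 6
(l(10) + z(J(p(2))))*109 = ((1/2)*10**2 + 6)*109 = ((1/2)*100 + 6)*109 = (50 + 6)*109 = 56*109 = 6104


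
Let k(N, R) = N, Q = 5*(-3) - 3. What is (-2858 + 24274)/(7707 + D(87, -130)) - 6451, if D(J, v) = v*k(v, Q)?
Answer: -158718341/24607 ≈ -6450.1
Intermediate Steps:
Q = -18 (Q = -15 - 3 = -18)
D(J, v) = v² (D(J, v) = v*v = v²)
(-2858 + 24274)/(7707 + D(87, -130)) - 6451 = (-2858 + 24274)/(7707 + (-130)²) - 6451 = 21416/(7707 + 16900) - 6451 = 21416/24607 - 6451 = -158718341/24607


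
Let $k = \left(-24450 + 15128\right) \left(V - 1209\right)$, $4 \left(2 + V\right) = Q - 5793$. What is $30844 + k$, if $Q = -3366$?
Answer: $\frac{65329671}{2} \approx 3.2665 \cdot 10^{7}$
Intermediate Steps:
$V = - \frac{9167}{4}$ ($V = -2 + \frac{-3366 - 5793}{4} = -2 + \frac{1}{4} \left(-9159\right) = -2 - \frac{9159}{4} = - \frac{9167}{4} \approx -2291.8$)
$k = \frac{65267983}{2}$ ($k = \left(-24450 + 15128\right) \left(- \frac{9167}{4} - 1209\right) = \left(-9322\right) \left(- \frac{14003}{4}\right) = \frac{65267983}{2} \approx 3.2634 \cdot 10^{7}$)
$30844 + k = 30844 + \frac{65267983}{2} = \frac{65329671}{2}$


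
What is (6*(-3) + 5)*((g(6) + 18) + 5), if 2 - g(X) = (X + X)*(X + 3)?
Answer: 1079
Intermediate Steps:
g(X) = 2 - 2*X*(3 + X) (g(X) = 2 - (X + X)*(X + 3) = 2 - 2*X*(3 + X))
(6*(-3) + 5)*((g(6) + 18) + 5) = (6*(-3) + 5)*(((2 - 6*6 - 2*6²) + 18) + 5) = (-18 + 5)*(((2 - 36 - 2*36) + 18) + 5) = -13*(((2 - 36 - 72) + 18) + 5) = -13*((-106 + 18) + 5) = -13*(-88 + 5) = -13*(-83) = 1079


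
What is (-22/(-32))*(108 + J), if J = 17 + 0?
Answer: 1375/16 ≈ 85.938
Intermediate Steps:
J = 17
(-22/(-32))*(108 + J) = (-22/(-32))*(108 + 17) = -22*(-1/32)*125 = (11/16)*125 = 1375/16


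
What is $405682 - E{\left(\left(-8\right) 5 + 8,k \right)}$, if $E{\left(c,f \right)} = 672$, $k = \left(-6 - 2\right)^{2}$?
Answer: $405010$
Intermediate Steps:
$k = 64$ ($k = \left(-8\right)^{2} = 64$)
$405682 - E{\left(\left(-8\right) 5 + 8,k \right)} = 405682 - 672 = 405010$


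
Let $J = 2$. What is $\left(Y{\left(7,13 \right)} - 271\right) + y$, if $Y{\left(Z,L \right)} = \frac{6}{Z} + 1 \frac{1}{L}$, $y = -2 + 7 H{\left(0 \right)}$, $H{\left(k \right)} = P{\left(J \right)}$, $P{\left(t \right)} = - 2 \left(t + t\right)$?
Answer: $- \frac{29854}{91} \approx -328.07$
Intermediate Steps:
$P{\left(t \right)} = - 4 t$ ($P{\left(t \right)} = - 2 \cdot 2 t = - 4 t$)
$H{\left(k \right)} = -8$ ($H{\left(k \right)} = \left(-4\right) 2 = -8$)
$y = -58$ ($y = -2 + 7 \left(-8\right) = -2 - 56 = -58$)
$Y{\left(Z,L \right)} = \frac{1}{L} + \frac{6}{Z}$ ($Y{\left(Z,L \right)} = \frac{6}{Z} + \frac{1}{L} = \frac{1}{L} + \frac{6}{Z}$)
$\left(Y{\left(7,13 \right)} - 271\right) + y = \left(\left(\frac{1}{13} + \frac{6}{7}\right) - 271\right) - 58 = \left(\frac{85}{91} - 271\right) - 58 = - \frac{24576}{91} - 58 = - \frac{29854}{91}$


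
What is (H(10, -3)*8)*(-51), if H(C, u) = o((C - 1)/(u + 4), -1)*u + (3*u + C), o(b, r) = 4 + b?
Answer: 15504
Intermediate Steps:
H(C, u) = C + 3*u + u*(4 + (-1 + C)/(4 + u)) (H(C, u) = (4 + (C - 1)/(u + 4))*u + (3*u + C) = (4 + (-1 + C)/(4 + u))*u + (C + 3*u) = u*(4 + (-1 + C)/(4 + u)) + (C + 3*u) = C + 3*u + u*(4 + (-1 + C)/(4 + u)))
(H(10, -3)*8)*(-51) = (((-3*(15 + 10 + 4*(-3)) + (4 - 3)*(10 + 3*(-3)))/(4 - 3))*8)*(-51) = (((-3*(15 + 10 - 12) + 1*(10 - 9))/1)*8)*(-51) = ((1*(-3*13 + 1*1))*8)*(-51) = ((1*(-39 + 1))*8)*(-51) = ((1*(-38))*8)*(-51) = -38*8*(-51) = -304*(-51) = 15504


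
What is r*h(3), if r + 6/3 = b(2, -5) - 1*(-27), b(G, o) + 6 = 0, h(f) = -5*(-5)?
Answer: 475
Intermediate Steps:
h(f) = 25
b(G, o) = -6 (b(G, o) = -6 + 0 = -6)
r = 19 (r = -2 + (-6 - 1*(-27)) = -2 + (-6 + 27) = -2 + 21 = 19)
r*h(3) = 19*25 = 475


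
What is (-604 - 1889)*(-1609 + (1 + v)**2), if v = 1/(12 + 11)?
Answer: 2120508405/529 ≈ 4.0085e+6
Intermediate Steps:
v = 1/23 ≈ 0.043478
(-604 - 1889)*(-1609 + (1 + v)**2) = (-604 - 1889)*(-1609 + (1 + 1/23)**2) = -2493*(-1609 + (24/23)**2) = -2493*(-1609 + 576/529) = -2493*(-850585/529) = 2120508405/529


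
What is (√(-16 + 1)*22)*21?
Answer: 462*I*√15 ≈ 1789.3*I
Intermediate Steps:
(√(-16 + 1)*22)*21 = (√(-15)*22)*21 = ((I*√15)*22)*21 = (22*I*√15)*21 = 462*I*√15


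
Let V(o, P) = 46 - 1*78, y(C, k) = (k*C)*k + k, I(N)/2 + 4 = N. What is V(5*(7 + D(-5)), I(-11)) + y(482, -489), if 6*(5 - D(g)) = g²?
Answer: 115255801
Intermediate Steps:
D(g) = 5 - g²/6
I(N) = -8 + 2*N
y(C, k) = k + C*k² (y(C, k) = (C*k)*k + k = C*k² + k = k + C*k²)
V(o, P) = -32 (V(o, P) = 46 - 78 = -32)
V(5*(7 + D(-5)), I(-11)) + y(482, -489) = -32 - 489*(1 + 482*(-489)) = -32 - 489*(1 - 235698) = -32 - 489*(-235697) = -32 + 115255833 = 115255801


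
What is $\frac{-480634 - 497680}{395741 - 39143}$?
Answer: $- \frac{489157}{178299} \approx -2.7435$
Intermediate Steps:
$\frac{-480634 - 497680}{395741 - 39143} = \frac{-480634 - 497680}{356598} = \left(-978314\right) \frac{1}{356598} = - \frac{489157}{178299}$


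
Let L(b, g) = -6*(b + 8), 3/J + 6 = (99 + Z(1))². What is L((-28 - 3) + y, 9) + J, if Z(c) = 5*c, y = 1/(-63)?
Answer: 31349063/227010 ≈ 138.10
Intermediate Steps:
y = -1/63 ≈ -0.015873
J = 3/10810 (J = 3/(-6 + (99 + 5*1)²) = 3/(-6 + (99 + 5)²) = 3/(-6 + 104²) = 3/(-6 + 10816) = 3/10810 ≈ 0.00027752)
L(b, g) = -48 - 6*b (L(b, g) = -6*(8 + b) = -48 - 6*b)
L((-28 - 3) + y, 9) + J = (-48 - 6*((-28 - 3) - 1/63)) + 3/10810 = (-48 - 6*(-31 - 1/63)) + 3/10810 = (-48 - 6*(-1954/63)) + 3/10810 = (-48 + 3908/21) + 3/10810 = 2900/21 + 3/10810 = 31349063/227010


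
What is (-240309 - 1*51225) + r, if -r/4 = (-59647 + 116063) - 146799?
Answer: 69998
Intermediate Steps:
r = 361532 (r = -4*((-59647 + 116063) - 146799) = -4*(56416 - 146799) = -4*(-90383) = 361532)
(-240309 - 1*51225) + r = (-240309 - 1*51225) + 361532 = (-240309 - 51225) + 361532 = -291534 + 361532 = 69998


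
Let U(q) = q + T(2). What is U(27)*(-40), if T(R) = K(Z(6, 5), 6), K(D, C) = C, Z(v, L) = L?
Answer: -1320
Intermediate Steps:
T(R) = 6
U(q) = 6 + q (U(q) = q + 6 = 6 + q)
U(27)*(-40) = (6 + 27)*(-40) = 33*(-40) = -1320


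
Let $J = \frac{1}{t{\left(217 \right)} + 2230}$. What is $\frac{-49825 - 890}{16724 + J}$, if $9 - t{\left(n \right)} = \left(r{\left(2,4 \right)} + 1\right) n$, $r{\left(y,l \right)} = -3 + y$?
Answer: $- \frac{5407185}{1783097} \approx -3.0325$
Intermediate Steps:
$t{\left(n \right)} = 9$ ($t{\left(n \right)} = 9 - \left(\left(-3 + 2\right) + 1\right) n = 9 - \left(-1 + 1\right) n = 9 - 0 n = 9 - 0 = 9 + 0 = 9$)
$J = \frac{1}{2239}$ ($J = \frac{1}{9 + 2230} = \frac{1}{2239} \approx 0.00044663$)
$\frac{-49825 - 890}{16724 + J} = \frac{-49825 - 890}{16724 + \frac{1}{2239}} = \frac{-49825 - 890}{\frac{37445037}{2239}} = \left(-49825 - 890\right) \frac{2239}{37445037} = \left(-50715\right) \frac{2239}{37445037} = - \frac{5407185}{1783097}$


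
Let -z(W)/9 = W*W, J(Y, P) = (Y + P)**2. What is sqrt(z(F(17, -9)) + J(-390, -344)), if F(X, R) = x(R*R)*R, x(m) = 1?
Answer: sqrt(538027) ≈ 733.50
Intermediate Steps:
J(Y, P) = (P + Y)**2
F(X, R) = R (F(X, R) = 1*R = R)
z(W) = -9*W**2 (z(W) = -9*W*W = -9*W**2)
sqrt(z(F(17, -9)) + J(-390, -344)) = sqrt(-9*(-9)**2 + (-344 - 390)**2) = sqrt(-9*81 + (-734)**2) = sqrt(-729 + 538756) = sqrt(538027)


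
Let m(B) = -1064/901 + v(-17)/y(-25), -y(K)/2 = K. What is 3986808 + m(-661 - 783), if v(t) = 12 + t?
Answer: 35921128539/9010 ≈ 3.9868e+6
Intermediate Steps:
y(K) = -2*K
m(B) = -11541/9010 (m(B) = -1064/901 + (12 - 17)/((-2*(-25))) = -1064*1/901 - 5/50 = -1064/901 - 5*1/50 = -1064/901 - ⅒ = -11541/9010)
3986808 + m(-661 - 783) = 3986808 - 11541/9010 = 35921128539/9010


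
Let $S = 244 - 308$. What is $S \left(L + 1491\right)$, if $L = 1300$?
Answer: $-178624$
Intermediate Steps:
$S = -64$ ($S = 244 - 308 = -64$)
$S \left(L + 1491\right) = - 64 \left(1300 + 1491\right) = \left(-64\right) 2791 = -178624$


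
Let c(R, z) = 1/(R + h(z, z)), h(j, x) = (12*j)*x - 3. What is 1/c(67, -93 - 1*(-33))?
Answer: 43264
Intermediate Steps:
h(j, x) = -3 + 12*j*x (h(j, x) = 12*j*x - 3 = -3 + 12*j*x)
c(R, z) = 1/(-3 + R + 12*z²) (c(R, z) = 1/(R + (-3 + 12*z*z)) = 1/(R + (-3 + 12*z²)) = 1/(-3 + R + 12*z²))
1/c(67, -93 - 1*(-33)) = 1/(1/(-3 + 67 + 12*(-93 - 1*(-33))²)) = 1/(1/(-3 + 67 + 12*(-93 + 33)²)) = 1/(1/(-3 + 67 + 12*(-60)²)) = 1/(1/(-3 + 67 + 12*3600)) = 1/(1/(-3 + 67 + 43200)) = 1/(1/43264) = 43264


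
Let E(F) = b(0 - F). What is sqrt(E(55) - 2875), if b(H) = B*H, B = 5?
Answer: 15*I*sqrt(14) ≈ 56.125*I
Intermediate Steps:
b(H) = 5*H
E(F) = -5*F (E(F) = 5*(0 - F) = 5*(-F) = -5*F)
sqrt(E(55) - 2875) = sqrt(-5*55 - 2875) = sqrt(-275 - 2875) = sqrt(-3150) = 15*I*sqrt(14)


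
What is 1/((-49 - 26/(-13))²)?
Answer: 1/2209 ≈ 0.00045269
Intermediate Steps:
1/((-49 - 26/(-13))²) = 1/((-49 - 26*(-1/13))²) = 1/((-49 + 2)²) = 1/((-47)²) = 1/2209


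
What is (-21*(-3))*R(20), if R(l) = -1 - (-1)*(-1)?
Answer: -126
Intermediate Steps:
R(l) = -2 (R(l) = -1 - 1*1 = -1 - 1 = -2)
(-21*(-3))*R(20) = -21*(-3)*(-2) = 63*(-2) = -126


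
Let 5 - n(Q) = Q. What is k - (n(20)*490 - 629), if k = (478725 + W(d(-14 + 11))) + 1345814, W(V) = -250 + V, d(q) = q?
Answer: 1832265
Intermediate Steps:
n(Q) = 5 - Q
k = 1824286 (k = (478725 + (-250 + (-14 + 11))) + 1345814 = (478725 + (-250 - 3)) + 1345814 = (478725 - 253) + 1345814 = 478472 + 1345814 = 1824286)
k - (n(20)*490 - 629) = 1824286 - ((5 - 1*20)*490 - 629) = 1824286 - ((5 - 20)*490 - 629) = 1824286 - (-15*490 - 629) = 1824286 - (-7350 - 629) = 1824286 - 1*(-7979) = 1824286 + 7979 = 1832265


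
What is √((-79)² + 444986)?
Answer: √451227 ≈ 671.73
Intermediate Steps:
√((-79)² + 444986) = √(6241 + 444986) = √451227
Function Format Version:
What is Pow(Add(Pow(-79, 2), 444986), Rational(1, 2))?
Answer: Pow(451227, Rational(1, 2)) ≈ 671.73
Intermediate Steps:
Pow(Add(Pow(-79, 2), 444986), Rational(1, 2)) = Pow(Add(6241, 444986), Rational(1, 2)) = Pow(451227, Rational(1, 2))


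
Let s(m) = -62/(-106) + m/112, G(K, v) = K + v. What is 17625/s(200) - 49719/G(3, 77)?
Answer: 958764279/140720 ≈ 6813.3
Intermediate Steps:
s(m) = 31/53 + m/112 (s(m) = -62*(-1/106) + m*(1/112) = 31/53 + m/112)
17625/s(200) - 49719/G(3, 77) = 17625/(31/53 + (1/112)*200) - 49719/(3 + 77) = 17625/(31/53 + 25/14) - 49719/80 = 17625/(1759/742) - 49719*1/80 = 17625*(742/1759) - 49719/80 = 13077750/1759 - 49719/80 = 958764279/140720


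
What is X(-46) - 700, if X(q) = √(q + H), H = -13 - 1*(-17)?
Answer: -700 + I*√42 ≈ -700.0 + 6.4807*I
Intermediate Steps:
H = 4 (H = -13 + 17 = 4)
X(q) = √(4 + q) (X(q) = √(q + 4) = √(4 + q))
X(-46) - 700 = √(4 - 46) - 700 = √(-42) - 700 = I*√42 - 700 = -700 + I*√42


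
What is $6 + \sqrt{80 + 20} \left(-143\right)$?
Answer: $-1424$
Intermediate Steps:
$6 + \sqrt{80 + 20} \left(-143\right) = 6 + \sqrt{100} \left(-143\right) = 6 + 10 \left(-143\right) = 6 - 1430 = -1424$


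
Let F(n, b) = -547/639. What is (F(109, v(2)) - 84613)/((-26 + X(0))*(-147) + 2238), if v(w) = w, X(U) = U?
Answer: -27034127/1936170 ≈ -13.963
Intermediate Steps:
F(n, b) = -547/639 (F(n, b) = -547*1/639 = -547/639)
(F(109, v(2)) - 84613)/((-26 + X(0))*(-147) + 2238) = (-547/639 - 84613)/((-26 + 0)*(-147) + 2238) = -54068254/(639*(-26*(-147) + 2238)) = -54068254/(639*(3822 + 2238)) = -54068254/639/6060 = -54068254/639*1/6060 = -27034127/1936170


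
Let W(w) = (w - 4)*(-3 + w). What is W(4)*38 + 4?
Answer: 4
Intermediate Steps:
W(w) = (-4 + w)*(-3 + w)
W(4)*38 + 4 = (12 + 4**2 - 7*4)*38 + 4 = (12 + 16 - 28)*38 + 4 = 0*38 + 4 = 0 + 4 = 4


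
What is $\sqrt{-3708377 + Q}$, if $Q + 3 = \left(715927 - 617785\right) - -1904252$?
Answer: $3 i \sqrt{189554} \approx 1306.1 i$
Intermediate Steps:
$Q = 2002391$ ($Q = -3 + \left(\left(715927 - 617785\right) - -1904252\right) = -3 + \left(98142 + 1904252\right) = -3 + 2002394 = 2002391$)
$\sqrt{-3708377 + Q} = \sqrt{-3708377 + 2002391} = \sqrt{-1705986} = 3 i \sqrt{189554}$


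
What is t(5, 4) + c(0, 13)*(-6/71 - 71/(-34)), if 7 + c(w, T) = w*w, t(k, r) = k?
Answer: -21789/2414 ≈ -9.0261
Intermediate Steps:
c(w, T) = -7 + w² (c(w, T) = -7 + w*w = -7 + w²)
t(5, 4) + c(0, 13)*(-6/71 - 71/(-34)) = 5 + (-7 + 0²)*(-6/71 - 71/(-34)) = 5 + (-7 + 0)*(-6*1/71 - 71*(-1/34)) = 5 - 7*(-6/71 + 71/34) = 5 - 7*4837/2414 = 5 - 33859/2414 = -21789/2414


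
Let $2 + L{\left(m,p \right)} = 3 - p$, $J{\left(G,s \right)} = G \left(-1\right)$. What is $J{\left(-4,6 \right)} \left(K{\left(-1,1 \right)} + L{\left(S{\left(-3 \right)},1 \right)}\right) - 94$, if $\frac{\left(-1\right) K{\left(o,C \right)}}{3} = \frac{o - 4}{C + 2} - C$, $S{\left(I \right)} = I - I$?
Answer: $-62$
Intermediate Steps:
$S{\left(I \right)} = 0$
$J{\left(G,s \right)} = - G$
$L{\left(m,p \right)} = 1 - p$ ($L{\left(m,p \right)} = -2 - \left(-3 + p\right) = 1 - p$)
$K{\left(o,C \right)} = 3 C - \frac{3 \left(-4 + o\right)}{2 + C}$ ($K{\left(o,C \right)} = - 3 \left(\frac{o - 4}{C + 2} - C\right) = - 3 \left(\frac{-4 + o}{2 + C} - C\right) = - 3 \left(- C + \frac{-4 + o}{2 + C}\right) = 3 C - \frac{3 \left(-4 + o\right)}{2 + C}$)
$J{\left(-4,6 \right)} \left(K{\left(-1,1 \right)} + L{\left(S{\left(-3 \right)},1 \right)}\right) - 94 = \left(-1\right) \left(-4\right) \left(\frac{3 \left(4 + 1^{2} - -1 + 2 \cdot 1\right)}{2 + 1} + \left(1 - 1\right)\right) - 94 = 4 \left(\frac{3 \left(4 + 1 + 1 + 2\right)}{3} + \left(1 - 1\right)\right) - 94 = 4 \left(3 \cdot \frac{1}{3} \cdot 8 + 0\right) - 94 = 4 \left(8 + 0\right) - 94 = 4 \cdot 8 - 94 = 32 - 94 = -62$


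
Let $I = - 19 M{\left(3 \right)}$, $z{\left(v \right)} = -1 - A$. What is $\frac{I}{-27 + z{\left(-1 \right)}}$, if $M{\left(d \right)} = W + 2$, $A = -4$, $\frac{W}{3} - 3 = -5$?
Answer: $- \frac{19}{6} \approx -3.1667$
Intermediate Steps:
$W = -6$ ($W = 9 + 3 \left(-5\right) = 9 - 15 = -6$)
$M{\left(d \right)} = -4$ ($M{\left(d \right)} = -6 + 2 = -4$)
$z{\left(v \right)} = 3$ ($z{\left(v \right)} = -1 - -4 = -1 + 4 = 3$)
$I = 76$ ($I = \left(-19\right) \left(-4\right) = 76$)
$\frac{I}{-27 + z{\left(-1 \right)}} = \frac{1}{-27 + 3} \cdot 76 = \frac{1}{-24} \cdot 76 = \left(- \frac{1}{24}\right) 76 = - \frac{19}{6}$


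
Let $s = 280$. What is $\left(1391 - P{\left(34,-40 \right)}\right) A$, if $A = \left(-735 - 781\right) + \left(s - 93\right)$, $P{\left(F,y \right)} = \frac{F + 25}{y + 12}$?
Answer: $- \frac{51840303}{28} \approx -1.8514 \cdot 10^{6}$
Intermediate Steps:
$P{\left(F,y \right)} = \frac{25 + F}{12 + y}$
$A = -1329$ ($A = \left(-735 - 781\right) + \left(280 - 93\right) = -1516 + \left(280 - 93\right) = -1516 + 187 = -1329$)
$\left(1391 - P{\left(34,-40 \right)}\right) A = \left(1391 - \frac{25 + 34}{12 - 40}\right) \left(-1329\right) = \left(1391 - \frac{1}{-28} \cdot 59\right) \left(-1329\right) = \left(1391 - \left(- \frac{1}{28}\right) 59\right) \left(-1329\right) = \left(1391 - - \frac{59}{28}\right) \left(-1329\right) = \left(1391 + \frac{59}{28}\right) \left(-1329\right) = \frac{39007}{28} \left(-1329\right) = - \frac{51840303}{28}$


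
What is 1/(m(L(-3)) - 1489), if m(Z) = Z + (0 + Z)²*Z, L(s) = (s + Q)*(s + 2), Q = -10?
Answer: 1/721 ≈ 0.0013870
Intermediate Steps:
L(s) = (-10 + s)*(2 + s) (L(s) = (s - 10)*(s + 2) = (-10 + s)*(2 + s))
m(Z) = Z + Z³ (m(Z) = Z + Z²*Z = Z + Z³)
1/(m(L(-3)) - 1489) = 1/(((-20 + (-3)² - 8*(-3)) + (-20 + (-3)² - 8*(-3))³) - 1489) = 1/(((-20 + 9 + 24) + (-20 + 9 + 24)³) - 1489) = 1/((13 + 13³) - 1489) = 1/((13 + 2197) - 1489) = 1/(2210 - 1489) = 1/721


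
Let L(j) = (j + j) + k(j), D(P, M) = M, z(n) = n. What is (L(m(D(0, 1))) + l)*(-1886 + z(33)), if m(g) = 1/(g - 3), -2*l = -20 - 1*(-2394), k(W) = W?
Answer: 4404581/2 ≈ 2.2023e+6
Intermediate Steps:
l = -1187 (l = -(-20 - 1*(-2394))/2 = -(-20 + 2394)/2 = -1/2*2374 = -1187)
m(g) = 1/(-3 + g)
L(j) = 3*j (L(j) = (j + j) + j = 2*j + j = 3*j)
(L(m(D(0, 1))) + l)*(-1886 + z(33)) = (3/(-3 + 1) - 1187)*(-1886 + 33) = (3/(-2) - 1187)*(-1853) = (3*(-1/2) - 1187)*(-1853) = (-3/2 - 1187)*(-1853) = -2377/2*(-1853) = 4404581/2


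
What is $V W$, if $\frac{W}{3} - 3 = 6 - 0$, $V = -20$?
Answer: $-540$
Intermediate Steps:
$W = 27$ ($W = 9 + 3 \left(6 - 0\right) = 9 + 3 \left(6 + 0\right) = 9 + 3 \cdot 6 = 9 + 18 = 27$)
$V W = \left(-20\right) 27 = -540$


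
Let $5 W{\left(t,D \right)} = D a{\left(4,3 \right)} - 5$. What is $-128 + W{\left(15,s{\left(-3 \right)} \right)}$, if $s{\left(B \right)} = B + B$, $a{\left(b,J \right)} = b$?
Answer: $- \frac{669}{5} \approx -133.8$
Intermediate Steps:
$s{\left(B \right)} = 2 B$
$W{\left(t,D \right)} = -1 + \frac{4 D}{5}$ ($W{\left(t,D \right)} = \frac{D 4 - 5}{5} = \frac{4 D - 5}{5} = \frac{-5 + 4 D}{5} = -1 + \frac{4 D}{5}$)
$-128 + W{\left(15,s{\left(-3 \right)} \right)} = -128 + \left(-1 + \frac{4 \cdot 2 \left(-3\right)}{5}\right) = -128 + \left(-1 + \frac{4}{5} \left(-6\right)\right) = -128 - \frac{29}{5} = - \frac{669}{5}$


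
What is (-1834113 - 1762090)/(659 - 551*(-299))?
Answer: -3596203/165408 ≈ -21.741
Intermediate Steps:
(-1834113 - 1762090)/(659 - 551*(-299)) = -3596203/(659 + 164749) = -3596203/165408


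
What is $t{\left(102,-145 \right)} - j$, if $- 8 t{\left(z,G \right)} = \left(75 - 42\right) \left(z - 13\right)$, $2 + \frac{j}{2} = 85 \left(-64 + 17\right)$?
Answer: $\frac{61015}{8} \approx 7626.9$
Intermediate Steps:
$j = -7994$ ($j = -4 + 2 \cdot 85 \left(-64 + 17\right) = -4 + 2 \cdot 85 \left(-47\right) = -4 + 2 \left(-3995\right) = -4 - 7990 = -7994$)
$t{\left(z,G \right)} = \frac{429}{8} - \frac{33 z}{8}$ ($t{\left(z,G \right)} = - \frac{\left(75 - 42\right) \left(z - 13\right)}{8} = - \frac{33 \left(-13 + z\right)}{8} = - \frac{-429 + 33 z}{8} = \frac{429}{8} - \frac{33 z}{8}$)
$t{\left(102,-145 \right)} - j = \left(\frac{429}{8} - \frac{1683}{4}\right) - -7994 = \left(\frac{429}{8} - \frac{1683}{4}\right) + 7994 = - \frac{2937}{8} + 7994 = \frac{61015}{8}$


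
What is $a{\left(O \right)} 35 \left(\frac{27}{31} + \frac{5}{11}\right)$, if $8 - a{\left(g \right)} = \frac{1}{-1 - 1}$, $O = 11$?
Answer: $\frac{134470}{341} \approx 394.34$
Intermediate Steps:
$a{\left(g \right)} = \frac{17}{2}$ ($a{\left(g \right)} = 8 - \frac{1}{-1 - 1} = 8 - \frac{1}{-2} = 8 - - \frac{1}{2} = 8 + \frac{1}{2} = \frac{17}{2}$)
$a{\left(O \right)} 35 \left(\frac{27}{31} + \frac{5}{11}\right) = \frac{17}{2} \cdot 35 \left(\frac{27}{31} + \frac{5}{11}\right) = \frac{595 \left(27 \cdot \frac{1}{31} + 5 \cdot \frac{1}{11}\right)}{2} = \frac{595 \left(\frac{27}{31} + \frac{5}{11}\right)}{2} = \frac{595}{2} \cdot \frac{452}{341} = \frac{134470}{341}$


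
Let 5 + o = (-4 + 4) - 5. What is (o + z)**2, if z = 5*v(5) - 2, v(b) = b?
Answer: 169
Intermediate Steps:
o = -10 (o = -5 + ((-4 + 4) - 5) = -5 + (0 - 5) = -5 - 5 = -10)
z = 23 (z = 5*5 - 2 = 25 - 2 = 23)
(o + z)**2 = (-10 + 23)**2 = 13**2 = 169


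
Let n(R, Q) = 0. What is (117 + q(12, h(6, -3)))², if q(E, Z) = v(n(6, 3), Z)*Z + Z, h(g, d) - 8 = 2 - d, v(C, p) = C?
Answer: 16900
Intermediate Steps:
h(g, d) = 10 - d (h(g, d) = 8 + (2 - d) = 10 - d)
q(E, Z) = Z (q(E, Z) = 0*Z + Z = 0 + Z = Z)
(117 + q(12, h(6, -3)))² = (117 + (10 - 1*(-3)))² = (117 + (10 + 3))² = (117 + 13)² = 130² = 16900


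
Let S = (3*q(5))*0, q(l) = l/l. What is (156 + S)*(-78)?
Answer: -12168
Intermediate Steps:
q(l) = 1
S = 0 (S = (3*1)*0 = 3*0 = 0)
(156 + S)*(-78) = (156 + 0)*(-78) = 156*(-78) = -12168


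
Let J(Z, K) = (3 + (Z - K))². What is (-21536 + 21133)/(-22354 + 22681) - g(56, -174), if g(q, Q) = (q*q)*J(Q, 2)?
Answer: -30691351891/327 ≈ -9.3857e+7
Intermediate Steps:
J(Z, K) = (3 + Z - K)²
g(q, Q) = q²*(1 + Q)² (g(q, Q) = (q*q)*(3 + Q - 1*2)² = q²*(3 + Q - 2)² = q²*(1 + Q)²)
(-21536 + 21133)/(-22354 + 22681) - g(56, -174) = (-21536 + 21133)/(-22354 + 22681) - 56²*(1 - 174)² = -403/327 - 3136*(-173)² = -403*1/327 - 3136*29929 = -403/327 - 1*93857344 = -403/327 - 93857344 = -30691351891/327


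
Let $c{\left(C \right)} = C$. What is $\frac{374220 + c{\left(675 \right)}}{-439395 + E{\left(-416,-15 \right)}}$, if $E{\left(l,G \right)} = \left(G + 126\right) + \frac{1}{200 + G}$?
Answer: $- \frac{69355575}{81267539} \approx -0.85342$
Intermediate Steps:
$E{\left(l,G \right)} = 126 + G + \frac{1}{200 + G}$ ($E{\left(l,G \right)} = \left(126 + G\right) + \frac{1}{200 + G} = 126 + G + \frac{1}{200 + G}$)
$\frac{374220 + c{\left(675 \right)}}{-439395 + E{\left(-416,-15 \right)}} = \frac{374220 + 675}{-439395 + \frac{25201 + \left(-15\right)^{2} + 326 \left(-15\right)}{200 - 15}} = \frac{374895}{-439395 + \frac{25201 + 225 - 4890}{185}} = \frac{374895}{-439395 + \frac{1}{185} \cdot 20536} = \frac{374895}{-439395 + \frac{20536}{185}} = \frac{374895}{- \frac{81267539}{185}} = 374895 \left(- \frac{185}{81267539}\right) = - \frac{69355575}{81267539}$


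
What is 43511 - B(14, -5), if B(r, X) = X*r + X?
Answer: 43586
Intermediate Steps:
B(r, X) = X + X*r
43511 - B(14, -5) = 43511 - (-5)*(1 + 14) = 43511 - (-5)*15 = 43511 - 1*(-75) = 43511 + 75 = 43586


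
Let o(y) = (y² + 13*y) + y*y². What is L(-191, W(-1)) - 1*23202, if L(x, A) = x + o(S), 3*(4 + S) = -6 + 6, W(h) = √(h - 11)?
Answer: -23493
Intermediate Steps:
W(h) = √(-11 + h)
S = -4 (S = -4 + (-6 + 6)/3 = -4 + (⅓)*0 = -4 + 0 = -4)
o(y) = y² + y³ + 13*y (o(y) = (y² + 13*y) + y³ = y² + y³ + 13*y)
L(x, A) = -100 + x (L(x, A) = x - 4*(13 - 4 + (-4)²) = x - 4*(13 - 4 + 16) = x - 4*25 = x - 100 = -100 + x)
L(-191, W(-1)) - 1*23202 = (-100 - 191) - 1*23202 = -291 - 23202 = -23493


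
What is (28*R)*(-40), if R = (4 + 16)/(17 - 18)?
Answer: 22400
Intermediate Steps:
R = -20 (R = 20/(-1) = 20*(-1) = -20)
(28*R)*(-40) = (28*(-20))*(-40) = -560*(-40) = 22400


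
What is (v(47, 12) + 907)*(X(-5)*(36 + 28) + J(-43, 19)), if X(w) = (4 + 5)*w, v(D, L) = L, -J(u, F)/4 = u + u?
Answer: -2330584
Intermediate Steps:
J(u, F) = -8*u (J(u, F) = -4*(u + u) = -8*u)
X(w) = 9*w
(v(47, 12) + 907)*(X(-5)*(36 + 28) + J(-43, 19)) = (12 + 907)*((9*(-5))*(36 + 28) - 8*(-43)) = 919*(-45*64 + 344) = 919*(-2880 + 344) = 919*(-2536) = -2330584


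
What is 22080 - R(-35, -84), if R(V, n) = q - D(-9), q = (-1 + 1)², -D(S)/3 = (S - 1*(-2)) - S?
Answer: 22074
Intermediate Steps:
D(S) = -6 (D(S) = -3*((S - 1*(-2)) - S) = -3*((S + 2) - S) = -3*((2 + S) - S) = -3*2 = -6)
q = 0 (q = 0² = 0)
R(V, n) = 6 (R(V, n) = 0 - 1*(-6) = 0 + 6 = 6)
22080 - R(-35, -84) = 22080 - 1*6 = 22080 - 6 = 22074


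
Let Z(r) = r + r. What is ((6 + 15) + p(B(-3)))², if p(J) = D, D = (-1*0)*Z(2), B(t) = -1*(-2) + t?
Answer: 441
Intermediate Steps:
Z(r) = 2*r
B(t) = 2 + t
D = 0 (D = (-1*0)*(2*2) = 0*4 = 0)
p(J) = 0
((6 + 15) + p(B(-3)))² = ((6 + 15) + 0)² = (21 + 0)² = 21² = 441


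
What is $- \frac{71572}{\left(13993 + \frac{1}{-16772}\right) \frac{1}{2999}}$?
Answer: $- \frac{3600016346416}{234690595} \approx -15339.0$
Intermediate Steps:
$- \frac{71572}{\left(13993 + \frac{1}{-16772}\right) \frac{1}{2999}} = - \frac{71572}{\left(13993 - \frac{1}{16772}\right) \frac{1}{2999}} = - \frac{71572}{\frac{234690595}{16772} \cdot \frac{1}{2999}} = - \frac{71572}{\frac{234690595}{50299228}} = \left(-71572\right) \frac{50299228}{234690595} = - \frac{3600016346416}{234690595}$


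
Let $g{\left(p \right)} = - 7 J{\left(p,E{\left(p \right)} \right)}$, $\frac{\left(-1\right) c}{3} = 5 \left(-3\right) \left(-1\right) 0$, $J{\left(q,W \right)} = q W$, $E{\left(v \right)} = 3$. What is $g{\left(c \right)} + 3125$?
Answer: $3125$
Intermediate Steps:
$J{\left(q,W \right)} = W q$
$c = 0$ ($c = - 3 \cdot 5 \left(-3\right) \left(-1\right) 0 = - 3 \left(-15\right) \left(-1\right) 0 = - 3 \cdot 15 \cdot 0 = \left(-3\right) 0 = 0$)
$g{\left(p \right)} = - 21 p$ ($g{\left(p \right)} = - 7 \cdot 3 p = - 21 p$)
$g{\left(c \right)} + 3125 = \left(-21\right) 0 + 3125 = 0 + 3125 = 3125$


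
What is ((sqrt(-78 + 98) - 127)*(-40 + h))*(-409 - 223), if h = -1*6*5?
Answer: -5618480 + 88480*sqrt(5) ≈ -5.4206e+6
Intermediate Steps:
h = -30 (h = -6*5 = -30)
((sqrt(-78 + 98) - 127)*(-40 + h))*(-409 - 223) = ((sqrt(-78 + 98) - 127)*(-40 - 30))*(-409 - 223) = ((sqrt(20) - 127)*(-70))*(-632) = ((2*sqrt(5) - 127)*(-70))*(-632) = ((-127 + 2*sqrt(5))*(-70))*(-632) = (8890 - 140*sqrt(5))*(-632) = -5618480 + 88480*sqrt(5)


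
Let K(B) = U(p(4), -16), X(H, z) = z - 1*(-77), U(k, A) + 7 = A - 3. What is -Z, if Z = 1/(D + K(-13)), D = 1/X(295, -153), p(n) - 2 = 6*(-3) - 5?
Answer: 76/1977 ≈ 0.038442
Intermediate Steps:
p(n) = -21 (p(n) = 2 + (6*(-3) - 5) = 2 + (-18 - 5) = 2 - 23 = -21)
U(k, A) = -10 + A (U(k, A) = -7 + (A - 3) = -7 + (-3 + A) = -10 + A)
X(H, z) = 77 + z (X(H, z) = z + 77 = 77 + z)
K(B) = -26 (K(B) = -10 - 16 = -26)
D = -1/76 (D = 1/(77 - 153) = 1/(-76) = -1/76 ≈ -0.013158)
Z = -76/1977 (Z = 1/(-1/76 - 26) = 1/(-1977/76) = -76/1977 ≈ -0.038442)
-Z = -1*(-76/1977) = 76/1977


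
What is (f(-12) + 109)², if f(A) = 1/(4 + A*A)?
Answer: 260273689/21904 ≈ 11882.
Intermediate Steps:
f(A) = 1/(4 + A²)
(f(-12) + 109)² = (1/(4 + (-12)²) + 109)² = (1/(4 + 144) + 109)² = (1/148 + 109)² = (16133/148)² = 260273689/21904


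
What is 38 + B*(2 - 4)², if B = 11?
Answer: 82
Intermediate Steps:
38 + B*(2 - 4)² = 38 + 11*(2 - 4)² = 38 + 11*(-2)² = 38 + 11*4 = 38 + 44 = 82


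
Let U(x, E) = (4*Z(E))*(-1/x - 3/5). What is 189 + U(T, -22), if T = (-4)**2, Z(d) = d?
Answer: 2473/10 ≈ 247.30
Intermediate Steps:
T = 16
U(x, E) = 4*E*(-3/5 - 1/x) (U(x, E) = (4*E)*(-1/x - 3/5) = (4*E)*(-3/5 - 1/x) = 4*E*(-3/5 - 1/x))
189 + U(T, -22) = 189 + (-12/5*(-22) - 4*(-22)/16) = 189 + (264/5 - 4*(-22)*1/16) = 189 + (264/5 + 11/2) = 189 + 583/10 = 2473/10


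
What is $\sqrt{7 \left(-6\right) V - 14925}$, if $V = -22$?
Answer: $i \sqrt{14001} \approx 118.33 i$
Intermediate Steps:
$\sqrt{7 \left(-6\right) V - 14925} = \sqrt{7 \left(-6\right) \left(-22\right) - 14925} = \sqrt{\left(-42\right) \left(-22\right) - 14925} = \sqrt{924 - 14925} = \sqrt{-14001} = i \sqrt{14001}$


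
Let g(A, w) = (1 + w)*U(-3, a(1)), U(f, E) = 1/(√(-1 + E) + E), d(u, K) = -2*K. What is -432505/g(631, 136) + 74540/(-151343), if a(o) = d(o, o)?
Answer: 130902996450/20733991 - 432505*I*√3/137 ≈ 6313.4 - 5468.0*I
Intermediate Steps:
a(o) = -2*o
U(f, E) = 1/(E + √(-1 + E))
g(A, w) = (1 + w)/(-2 + I*√3) (g(A, w) = (1 + w)/(-2*1 + √(-1 - 2*1)) = (1 + w)/(-2 + √(-1 - 2)) = (1 + w)/(-2 + √(-3)) = (1 + w)/(-2 + I*√3))
-432505/g(631, 136) + 74540/(-151343) = -432505*(-(2 - I*√3)/(1 + 136)) + 74540/(-151343) = -(-865010/137 + 432505*I*√3/137) + 74540*(-1/151343) = -(-865010/137 + 432505*I*√3/137) - 74540/151343 = -432505*(-2/137 + I*√3/137) - 74540/151343 = (865010/137 - 432505*I*√3/137) - 74540/151343 = 130902996450/20733991 - 432505*I*√3/137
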